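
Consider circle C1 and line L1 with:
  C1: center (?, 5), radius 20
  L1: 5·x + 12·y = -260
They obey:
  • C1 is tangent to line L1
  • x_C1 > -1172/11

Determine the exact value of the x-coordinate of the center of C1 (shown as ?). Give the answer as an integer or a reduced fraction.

1. [C1‖L1]  x_C1² + 128x_C1 + 1392 = 0  ⇒  x_C1 = -116 or -12
2. given x_C1 > -1172/11: keep -12

-12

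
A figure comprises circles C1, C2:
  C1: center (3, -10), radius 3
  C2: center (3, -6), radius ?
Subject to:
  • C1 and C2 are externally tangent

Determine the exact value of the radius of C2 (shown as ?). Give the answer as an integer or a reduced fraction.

1

1. [ext C1·C2]  r_C2² + 6r_C2 − 7 = 0  ⇒  r_C2 = 1 (r>0 drops 1)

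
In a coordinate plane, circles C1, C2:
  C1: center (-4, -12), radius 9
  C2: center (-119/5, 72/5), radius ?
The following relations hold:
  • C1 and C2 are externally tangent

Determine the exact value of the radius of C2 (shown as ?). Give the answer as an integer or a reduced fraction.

1. [ext C1·C2]  r_C2² + 18r_C2 − 1008 = 0  ⇒  r_C2 = 24 (r>0 drops 1)

24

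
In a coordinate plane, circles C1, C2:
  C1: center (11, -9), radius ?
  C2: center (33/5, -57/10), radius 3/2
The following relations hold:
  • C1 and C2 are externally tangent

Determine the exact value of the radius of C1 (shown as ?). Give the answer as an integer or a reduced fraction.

4

1. [ext C1·C2]  r_C1² + 3r_C1 − 28 = 0  ⇒  r_C1 = 4 (r>0 drops 1)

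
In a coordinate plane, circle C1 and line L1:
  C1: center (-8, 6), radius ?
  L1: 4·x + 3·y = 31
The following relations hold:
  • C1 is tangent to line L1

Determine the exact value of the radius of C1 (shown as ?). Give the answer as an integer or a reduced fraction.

9

1. [C1‖L1]  r_C1² − 81 = 0  ⇒  r_C1 = 9 (r>0 drops 1)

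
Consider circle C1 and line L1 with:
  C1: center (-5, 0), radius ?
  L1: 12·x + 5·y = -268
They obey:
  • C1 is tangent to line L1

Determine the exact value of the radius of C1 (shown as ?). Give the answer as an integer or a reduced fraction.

16

1. [C1‖L1]  r_C1² − 256 = 0  ⇒  r_C1 = 16 (r>0 drops 1)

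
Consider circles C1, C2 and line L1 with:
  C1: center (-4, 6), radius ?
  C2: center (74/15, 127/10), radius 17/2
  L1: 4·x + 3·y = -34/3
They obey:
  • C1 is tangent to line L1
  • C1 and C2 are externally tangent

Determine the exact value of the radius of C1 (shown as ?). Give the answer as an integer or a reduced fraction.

8/3

1. [C1‖L1]  r_C1² − 64/9 = 0  ⇒  r_C1 = 8/3 (r>0 drops 1)
2. [ext C1·C2]  r_C1² + 17r_C1 − 472/9 = 0  ⇒  r_C1 = 8/3 (r>0 drops 1)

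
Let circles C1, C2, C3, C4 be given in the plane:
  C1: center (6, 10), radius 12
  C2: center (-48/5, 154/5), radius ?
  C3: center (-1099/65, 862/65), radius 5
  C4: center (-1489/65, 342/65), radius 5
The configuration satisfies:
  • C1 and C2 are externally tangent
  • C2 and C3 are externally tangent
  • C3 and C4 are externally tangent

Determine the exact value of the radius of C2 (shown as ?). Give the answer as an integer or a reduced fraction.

1. [ext C1·C2]  r_C2² + 24r_C2 − 532 = 0  ⇒  r_C2 = 14 (r>0 drops 1)
2. [ext C2·C3]  r_C2² + 10r_C2 − 336 = 0  ⇒  r_C2 = 14 (r>0 drops 1)

14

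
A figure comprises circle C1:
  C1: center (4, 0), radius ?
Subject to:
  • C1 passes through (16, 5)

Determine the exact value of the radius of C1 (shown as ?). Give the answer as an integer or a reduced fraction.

13

1. [C1∋P]  r_C1² − 169 = 0  ⇒  r_C1 = 13 (r>0 drops 1)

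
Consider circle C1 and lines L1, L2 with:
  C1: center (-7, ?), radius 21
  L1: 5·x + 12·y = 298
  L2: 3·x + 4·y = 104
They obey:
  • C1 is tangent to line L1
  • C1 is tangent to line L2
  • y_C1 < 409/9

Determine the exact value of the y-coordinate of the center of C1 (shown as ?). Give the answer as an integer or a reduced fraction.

5

1. [C1‖L1]  y_C1² − (111/2)y_C1 + 505/2 = 0  ⇒  y_C1 = 5 or 101/2
2. [C1‖L2]  y_C1² − (125/2)y_C1 + 575/2 = 0  ⇒  y_C1 = 5 or 115/2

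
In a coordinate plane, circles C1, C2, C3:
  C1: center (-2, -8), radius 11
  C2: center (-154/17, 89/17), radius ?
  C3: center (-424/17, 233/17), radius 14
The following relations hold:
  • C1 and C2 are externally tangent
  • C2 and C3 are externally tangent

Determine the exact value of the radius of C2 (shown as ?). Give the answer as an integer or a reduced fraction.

1. [ext C1·C2]  r_C2² + 22r_C2 − 104 = 0  ⇒  r_C2 = 4 (r>0 drops 1)
2. [ext C2·C3]  r_C2² + 28r_C2 − 128 = 0  ⇒  r_C2 = 4 (r>0 drops 1)

4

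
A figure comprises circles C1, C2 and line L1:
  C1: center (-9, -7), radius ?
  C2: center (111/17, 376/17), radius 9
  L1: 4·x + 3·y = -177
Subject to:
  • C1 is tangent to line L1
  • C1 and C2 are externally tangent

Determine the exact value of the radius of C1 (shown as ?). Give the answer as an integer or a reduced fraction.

24

1. [C1‖L1]  r_C1² − 576 = 0  ⇒  r_C1 = 24 (r>0 drops 1)
2. [ext C1·C2]  r_C1² + 18r_C1 − 1008 = 0  ⇒  r_C1 = 24 (r>0 drops 1)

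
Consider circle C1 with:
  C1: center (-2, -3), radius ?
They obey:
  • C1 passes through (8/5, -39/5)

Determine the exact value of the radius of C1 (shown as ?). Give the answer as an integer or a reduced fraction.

1. [C1∋P]  r_C1² − 36 = 0  ⇒  r_C1 = 6 (r>0 drops 1)

6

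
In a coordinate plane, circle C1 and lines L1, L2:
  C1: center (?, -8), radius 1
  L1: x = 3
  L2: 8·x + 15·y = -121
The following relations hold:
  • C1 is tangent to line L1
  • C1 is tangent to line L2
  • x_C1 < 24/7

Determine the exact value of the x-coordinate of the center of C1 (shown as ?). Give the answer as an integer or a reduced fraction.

1. [C1‖L1]  x_C1² − 6x_C1 + 8 = 0  ⇒  x_C1 = 2 or 4
2. [C1‖L2]  x_C1² + (1/4)x_C1 − 9/2 = 0  ⇒  x_C1 = -9/4 or 2

2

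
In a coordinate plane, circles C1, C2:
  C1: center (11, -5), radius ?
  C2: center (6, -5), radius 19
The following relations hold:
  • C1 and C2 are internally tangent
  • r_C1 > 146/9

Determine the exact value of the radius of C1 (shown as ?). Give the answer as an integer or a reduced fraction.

24

1. [int C1,C2]  r_C1² − 38r_C1 + 336 = 0  ⇒  r_C1 = 14 or 24
2. given r_C1 > 146/9: keep 24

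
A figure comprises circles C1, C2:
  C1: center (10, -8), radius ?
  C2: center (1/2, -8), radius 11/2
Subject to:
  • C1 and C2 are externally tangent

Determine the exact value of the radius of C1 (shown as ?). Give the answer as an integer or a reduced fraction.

4

1. [ext C1·C2]  r_C1² + 11r_C1 − 60 = 0  ⇒  r_C1 = 4 (r>0 drops 1)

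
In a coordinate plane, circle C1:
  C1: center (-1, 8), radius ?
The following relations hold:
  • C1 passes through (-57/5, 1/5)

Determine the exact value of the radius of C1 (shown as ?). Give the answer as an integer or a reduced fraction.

1. [C1∋P]  r_C1² − 169 = 0  ⇒  r_C1 = 13 (r>0 drops 1)

13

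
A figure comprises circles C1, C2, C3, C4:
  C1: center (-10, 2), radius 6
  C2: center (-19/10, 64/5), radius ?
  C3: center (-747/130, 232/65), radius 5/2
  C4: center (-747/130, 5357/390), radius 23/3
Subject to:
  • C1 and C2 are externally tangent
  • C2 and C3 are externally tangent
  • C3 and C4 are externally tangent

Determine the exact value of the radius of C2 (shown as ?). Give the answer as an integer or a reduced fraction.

15/2

1. [ext C1·C2]  r_C2² + 12r_C2 − 585/4 = 0  ⇒  r_C2 = 15/2 (r>0 drops 1)
2. [ext C2·C3]  r_C2² + 5r_C2 − 375/4 = 0  ⇒  r_C2 = 15/2 (r>0 drops 1)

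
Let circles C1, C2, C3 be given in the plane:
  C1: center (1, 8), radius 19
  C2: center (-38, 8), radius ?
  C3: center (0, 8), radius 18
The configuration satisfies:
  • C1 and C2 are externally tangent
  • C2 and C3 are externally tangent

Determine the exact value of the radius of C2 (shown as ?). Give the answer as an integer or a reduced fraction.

20

1. [ext C1·C2]  r_C2² + 38r_C2 − 1160 = 0  ⇒  r_C2 = 20 (r>0 drops 1)
2. [ext C2·C3]  r_C2² + 36r_C2 − 1120 = 0  ⇒  r_C2 = 20 (r>0 drops 1)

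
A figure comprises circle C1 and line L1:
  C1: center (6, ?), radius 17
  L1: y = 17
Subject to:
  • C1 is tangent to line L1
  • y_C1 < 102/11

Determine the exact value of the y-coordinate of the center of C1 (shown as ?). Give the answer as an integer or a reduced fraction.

0

1. [C1‖L1]  y_C1² − 34y_C1 = 0  ⇒  y_C1 = 0 or 34
2. given y_C1 < 102/11: keep 0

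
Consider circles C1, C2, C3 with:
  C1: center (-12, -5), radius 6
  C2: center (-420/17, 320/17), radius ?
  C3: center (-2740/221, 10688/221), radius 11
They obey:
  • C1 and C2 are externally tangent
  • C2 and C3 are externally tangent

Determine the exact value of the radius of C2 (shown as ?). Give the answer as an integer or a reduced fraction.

21

1. [ext C1·C2]  r_C2² + 12r_C2 − 693 = 0  ⇒  r_C2 = 21 (r>0 drops 1)
2. [ext C2·C3]  r_C2² + 22r_C2 − 903 = 0  ⇒  r_C2 = 21 (r>0 drops 1)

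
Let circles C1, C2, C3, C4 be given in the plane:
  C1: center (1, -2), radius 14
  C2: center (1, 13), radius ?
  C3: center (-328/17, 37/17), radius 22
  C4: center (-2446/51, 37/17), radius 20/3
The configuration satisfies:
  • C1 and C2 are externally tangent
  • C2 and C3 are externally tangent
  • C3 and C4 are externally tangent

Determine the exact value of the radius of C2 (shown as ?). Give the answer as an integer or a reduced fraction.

1. [ext C1·C2]  r_C2² + 28r_C2 − 29 = 0  ⇒  r_C2 = 1 (r>0 drops 1)
2. [ext C2·C3]  r_C2² + 44r_C2 − 45 = 0  ⇒  r_C2 = 1 (r>0 drops 1)

1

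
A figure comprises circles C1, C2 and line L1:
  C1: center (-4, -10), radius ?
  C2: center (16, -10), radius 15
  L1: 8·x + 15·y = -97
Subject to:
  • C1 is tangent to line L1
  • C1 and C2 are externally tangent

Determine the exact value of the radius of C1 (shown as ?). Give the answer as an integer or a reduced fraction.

1. [C1‖L1]  r_C1² − 25 = 0  ⇒  r_C1 = 5 (r>0 drops 1)
2. [ext C1·C2]  r_C1² + 30r_C1 − 175 = 0  ⇒  r_C1 = 5 (r>0 drops 1)

5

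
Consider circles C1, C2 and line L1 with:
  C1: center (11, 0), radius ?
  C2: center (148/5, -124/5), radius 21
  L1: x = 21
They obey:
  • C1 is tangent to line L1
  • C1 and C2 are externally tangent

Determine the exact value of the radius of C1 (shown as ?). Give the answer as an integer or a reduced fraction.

1. [C1‖L1]  r_C1² − 100 = 0  ⇒  r_C1 = 10 (r>0 drops 1)
2. [ext C1·C2]  r_C1² + 42r_C1 − 520 = 0  ⇒  r_C1 = 10 (r>0 drops 1)

10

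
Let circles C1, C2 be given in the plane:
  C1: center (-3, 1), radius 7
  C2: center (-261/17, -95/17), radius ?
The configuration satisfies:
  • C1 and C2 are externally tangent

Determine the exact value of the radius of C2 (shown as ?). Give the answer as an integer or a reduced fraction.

1. [ext C1·C2]  r_C2² + 14r_C2 − 147 = 0  ⇒  r_C2 = 7 (r>0 drops 1)

7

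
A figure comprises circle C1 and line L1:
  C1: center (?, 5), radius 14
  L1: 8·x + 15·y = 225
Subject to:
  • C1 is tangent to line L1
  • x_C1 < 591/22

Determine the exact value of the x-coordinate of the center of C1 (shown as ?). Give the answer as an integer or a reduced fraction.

-11

1. [C1‖L1]  x_C1² − (75/2)x_C1 − 1067/2 = 0  ⇒  x_C1 = -11 or 97/2
2. given x_C1 < 591/22: keep -11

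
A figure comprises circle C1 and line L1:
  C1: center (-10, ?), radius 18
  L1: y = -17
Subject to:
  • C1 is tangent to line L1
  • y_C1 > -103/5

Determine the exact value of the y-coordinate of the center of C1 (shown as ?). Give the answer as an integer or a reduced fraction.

1

1. [C1‖L1]  y_C1² + 34y_C1 − 35 = 0  ⇒  y_C1 = -35 or 1
2. given y_C1 > -103/5: keep 1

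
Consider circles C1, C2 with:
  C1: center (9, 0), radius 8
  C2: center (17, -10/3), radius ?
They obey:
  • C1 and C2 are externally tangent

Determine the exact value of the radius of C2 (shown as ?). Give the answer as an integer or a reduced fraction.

1. [ext C1·C2]  r_C2² + 16r_C2 − 100/9 = 0  ⇒  r_C2 = 2/3 (r>0 drops 1)

2/3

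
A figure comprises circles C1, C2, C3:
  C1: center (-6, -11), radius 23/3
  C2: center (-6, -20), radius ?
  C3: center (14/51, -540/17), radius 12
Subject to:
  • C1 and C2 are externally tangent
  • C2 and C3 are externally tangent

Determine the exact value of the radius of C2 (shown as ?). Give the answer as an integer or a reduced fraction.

4/3

1. [ext C1·C2]  r_C2² + (46/3)r_C2 − 200/9 = 0  ⇒  r_C2 = 4/3 (r>0 drops 1)
2. [ext C2·C3]  r_C2² + 24r_C2 − 304/9 = 0  ⇒  r_C2 = 4/3 (r>0 drops 1)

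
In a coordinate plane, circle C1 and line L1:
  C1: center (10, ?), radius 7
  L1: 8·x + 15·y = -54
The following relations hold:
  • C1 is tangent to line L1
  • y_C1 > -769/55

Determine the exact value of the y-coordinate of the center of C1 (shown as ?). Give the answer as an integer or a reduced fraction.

-1

1. [C1‖L1]  y_C1² + (268/15)y_C1 + 253/15 = 0  ⇒  y_C1 = -253/15 or -1
2. given y_C1 > -769/55: keep -1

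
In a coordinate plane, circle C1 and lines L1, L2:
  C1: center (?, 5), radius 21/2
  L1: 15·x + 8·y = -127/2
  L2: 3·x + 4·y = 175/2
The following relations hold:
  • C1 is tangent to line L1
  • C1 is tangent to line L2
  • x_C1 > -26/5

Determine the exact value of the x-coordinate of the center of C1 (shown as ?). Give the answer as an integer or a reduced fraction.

5

1. [C1‖L1]  x_C1² + (69/5)x_C1 − 94 = 0  ⇒  x_C1 = -94/5 or 5
2. [C1‖L2]  x_C1² − 45x_C1 + 200 = 0  ⇒  x_C1 = 5 or 40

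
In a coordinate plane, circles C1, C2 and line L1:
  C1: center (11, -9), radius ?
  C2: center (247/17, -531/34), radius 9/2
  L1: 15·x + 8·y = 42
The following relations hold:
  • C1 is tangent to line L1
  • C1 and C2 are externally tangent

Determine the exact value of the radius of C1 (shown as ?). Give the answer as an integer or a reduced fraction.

3

1. [C1‖L1]  r_C1² − 9 = 0  ⇒  r_C1 = 3 (r>0 drops 1)
2. [ext C1·C2]  r_C1² + 9r_C1 − 36 = 0  ⇒  r_C1 = 3 (r>0 drops 1)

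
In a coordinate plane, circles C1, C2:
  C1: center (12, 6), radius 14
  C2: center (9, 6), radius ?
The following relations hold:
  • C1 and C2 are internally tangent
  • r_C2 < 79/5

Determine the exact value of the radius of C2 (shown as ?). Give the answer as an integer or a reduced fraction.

11

1. [int C1,C2]  r_C2² − 28r_C2 + 187 = 0  ⇒  r_C2 = 11 or 17
2. given r_C2 < 79/5: keep 11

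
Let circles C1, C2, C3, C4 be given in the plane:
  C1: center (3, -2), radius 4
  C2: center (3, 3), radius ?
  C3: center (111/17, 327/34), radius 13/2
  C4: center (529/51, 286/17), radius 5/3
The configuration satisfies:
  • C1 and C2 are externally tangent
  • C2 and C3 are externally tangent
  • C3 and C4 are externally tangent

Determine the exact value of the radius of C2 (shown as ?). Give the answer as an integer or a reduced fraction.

1

1. [ext C1·C2]  r_C2² + 8r_C2 − 9 = 0  ⇒  r_C2 = 1 (r>0 drops 1)
2. [ext C2·C3]  r_C2² + 13r_C2 − 14 = 0  ⇒  r_C2 = 1 (r>0 drops 1)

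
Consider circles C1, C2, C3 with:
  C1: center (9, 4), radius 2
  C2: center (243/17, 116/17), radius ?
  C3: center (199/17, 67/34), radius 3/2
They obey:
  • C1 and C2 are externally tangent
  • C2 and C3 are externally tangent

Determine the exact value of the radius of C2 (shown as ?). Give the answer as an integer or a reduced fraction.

4

1. [ext C1·C2]  r_C2² + 4r_C2 − 32 = 0  ⇒  r_C2 = 4 (r>0 drops 1)
2. [ext C2·C3]  r_C2² + 3r_C2 − 28 = 0  ⇒  r_C2 = 4 (r>0 drops 1)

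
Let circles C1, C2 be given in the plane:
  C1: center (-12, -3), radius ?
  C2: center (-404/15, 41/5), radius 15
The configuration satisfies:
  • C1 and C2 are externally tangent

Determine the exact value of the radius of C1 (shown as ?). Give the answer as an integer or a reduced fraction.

11/3

1. [ext C1·C2]  r_C1² + 30r_C1 − 1111/9 = 0  ⇒  r_C1 = 11/3 (r>0 drops 1)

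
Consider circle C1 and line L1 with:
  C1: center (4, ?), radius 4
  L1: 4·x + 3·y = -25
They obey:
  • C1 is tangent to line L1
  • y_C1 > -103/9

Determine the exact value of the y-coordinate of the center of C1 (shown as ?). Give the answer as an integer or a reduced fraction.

-7

1. [C1‖L1]  y_C1² + (82/3)y_C1 + 427/3 = 0  ⇒  y_C1 = -61/3 or -7
2. given y_C1 > -103/9: keep -7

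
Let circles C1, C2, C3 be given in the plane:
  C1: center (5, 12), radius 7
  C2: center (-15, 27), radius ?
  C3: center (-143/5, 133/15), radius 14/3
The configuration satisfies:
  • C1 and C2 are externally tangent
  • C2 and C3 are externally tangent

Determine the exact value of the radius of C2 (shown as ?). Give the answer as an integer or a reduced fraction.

1. [ext C1·C2]  r_C2² + 14r_C2 − 576 = 0  ⇒  r_C2 = 18 (r>0 drops 1)
2. [ext C2·C3]  r_C2² + (28/3)r_C2 − 492 = 0  ⇒  r_C2 = 18 (r>0 drops 1)

18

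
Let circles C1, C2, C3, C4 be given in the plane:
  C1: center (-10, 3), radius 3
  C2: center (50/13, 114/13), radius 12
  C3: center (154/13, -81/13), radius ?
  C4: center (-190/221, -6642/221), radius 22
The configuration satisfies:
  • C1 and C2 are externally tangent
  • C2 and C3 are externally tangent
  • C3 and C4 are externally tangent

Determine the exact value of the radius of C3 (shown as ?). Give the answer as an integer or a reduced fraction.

1. [ext C2·C3]  r_C3² + 24r_C3 − 145 = 0  ⇒  r_C3 = 5 (r>0 drops 1)
2. [ext C3·C4]  r_C3² + 44r_C3 − 245 = 0  ⇒  r_C3 = 5 (r>0 drops 1)

5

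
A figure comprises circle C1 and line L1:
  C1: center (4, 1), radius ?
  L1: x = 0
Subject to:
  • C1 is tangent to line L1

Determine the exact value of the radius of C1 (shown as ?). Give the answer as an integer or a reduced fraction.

4

1. [C1‖L1]  r_C1² − 16 = 0  ⇒  r_C1 = 4 (r>0 drops 1)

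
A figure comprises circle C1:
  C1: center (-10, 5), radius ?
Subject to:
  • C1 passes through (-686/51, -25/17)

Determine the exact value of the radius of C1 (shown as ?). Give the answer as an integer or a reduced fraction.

22/3

1. [C1∋P]  r_C1² − 484/9 = 0  ⇒  r_C1 = 22/3 (r>0 drops 1)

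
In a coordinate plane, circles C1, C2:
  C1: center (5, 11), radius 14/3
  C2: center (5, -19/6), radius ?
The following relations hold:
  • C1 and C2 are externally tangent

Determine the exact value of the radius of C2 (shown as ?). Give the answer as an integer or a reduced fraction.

19/2

1. [ext C1·C2]  r_C2² + (28/3)r_C2 − 2147/12 = 0  ⇒  r_C2 = 19/2 (r>0 drops 1)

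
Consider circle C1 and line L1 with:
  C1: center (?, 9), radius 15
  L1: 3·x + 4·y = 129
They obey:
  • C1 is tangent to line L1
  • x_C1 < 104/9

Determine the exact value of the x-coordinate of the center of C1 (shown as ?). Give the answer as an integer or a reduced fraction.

1. [C1‖L1]  x_C1² − 62x_C1 + 336 = 0  ⇒  x_C1 = 6 or 56
2. given x_C1 < 104/9: keep 6

6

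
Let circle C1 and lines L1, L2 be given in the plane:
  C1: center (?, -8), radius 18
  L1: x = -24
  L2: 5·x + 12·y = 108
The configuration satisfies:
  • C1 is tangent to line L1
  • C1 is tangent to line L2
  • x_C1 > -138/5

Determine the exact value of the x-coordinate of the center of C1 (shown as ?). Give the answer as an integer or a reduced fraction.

1. [C1‖L1]  x_C1² + 48x_C1 + 252 = 0  ⇒  x_C1 = -42 or -6
2. [C1‖L2]  x_C1² − (408/5)x_C1 − 2628/5 = 0  ⇒  x_C1 = -6 or 438/5

-6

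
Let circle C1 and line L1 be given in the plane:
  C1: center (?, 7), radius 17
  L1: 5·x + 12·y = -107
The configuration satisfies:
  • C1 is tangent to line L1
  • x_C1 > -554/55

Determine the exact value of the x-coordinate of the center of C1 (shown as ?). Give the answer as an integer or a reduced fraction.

6

1. [C1‖L1]  x_C1² + (382/5)x_C1 − 2472/5 = 0  ⇒  x_C1 = -412/5 or 6
2. given x_C1 > -554/55: keep 6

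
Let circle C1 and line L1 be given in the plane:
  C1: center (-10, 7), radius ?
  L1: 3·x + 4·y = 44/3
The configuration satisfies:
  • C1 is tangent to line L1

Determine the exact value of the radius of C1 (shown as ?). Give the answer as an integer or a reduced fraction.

10/3

1. [C1‖L1]  r_C1² − 100/9 = 0  ⇒  r_C1 = 10/3 (r>0 drops 1)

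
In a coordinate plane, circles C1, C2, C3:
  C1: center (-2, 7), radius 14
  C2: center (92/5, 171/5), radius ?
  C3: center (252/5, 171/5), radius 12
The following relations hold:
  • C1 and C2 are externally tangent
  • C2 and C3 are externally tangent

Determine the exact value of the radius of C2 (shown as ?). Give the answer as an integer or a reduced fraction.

1. [ext C1·C2]  r_C2² + 28r_C2 − 960 = 0  ⇒  r_C2 = 20 (r>0 drops 1)
2. [ext C2·C3]  r_C2² + 24r_C2 − 880 = 0  ⇒  r_C2 = 20 (r>0 drops 1)

20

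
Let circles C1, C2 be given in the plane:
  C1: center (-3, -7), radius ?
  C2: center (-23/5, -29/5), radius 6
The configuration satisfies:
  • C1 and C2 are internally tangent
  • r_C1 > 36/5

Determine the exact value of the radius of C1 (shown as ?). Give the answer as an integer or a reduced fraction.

8

1. [int C1,C2]  r_C1² − 12r_C1 + 32 = 0  ⇒  r_C1 = 4 or 8
2. given r_C1 > 36/5: keep 8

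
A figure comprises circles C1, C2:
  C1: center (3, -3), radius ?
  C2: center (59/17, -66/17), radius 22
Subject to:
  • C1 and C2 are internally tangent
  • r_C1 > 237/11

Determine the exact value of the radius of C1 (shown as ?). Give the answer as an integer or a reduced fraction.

1. [int C1,C2]  r_C1² − 44r_C1 + 483 = 0  ⇒  r_C1 = 21 or 23
2. given r_C1 > 237/11: keep 23

23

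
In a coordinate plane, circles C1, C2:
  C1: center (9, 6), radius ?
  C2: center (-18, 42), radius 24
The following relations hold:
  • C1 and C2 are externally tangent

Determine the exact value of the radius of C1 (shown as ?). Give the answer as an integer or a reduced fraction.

1. [ext C1·C2]  r_C1² + 48r_C1 − 1449 = 0  ⇒  r_C1 = 21 (r>0 drops 1)

21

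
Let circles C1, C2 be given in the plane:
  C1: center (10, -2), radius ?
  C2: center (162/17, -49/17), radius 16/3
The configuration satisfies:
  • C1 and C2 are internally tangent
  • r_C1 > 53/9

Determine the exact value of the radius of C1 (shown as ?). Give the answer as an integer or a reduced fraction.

1. [int C1,C2]  r_C1² − (32/3)r_C1 + 247/9 = 0  ⇒  r_C1 = 13/3 or 19/3
2. given r_C1 > 53/9: keep 19/3

19/3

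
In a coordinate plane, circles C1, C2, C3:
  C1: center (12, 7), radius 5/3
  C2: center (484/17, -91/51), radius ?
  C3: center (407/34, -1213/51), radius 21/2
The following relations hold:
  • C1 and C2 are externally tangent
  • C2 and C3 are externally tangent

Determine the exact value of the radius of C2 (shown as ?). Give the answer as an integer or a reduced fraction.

1. [ext C1·C2]  r_C2² + (10/3)r_C2 − 1037/3 = 0  ⇒  r_C2 = 17 (r>0 drops 1)
2. [ext C2·C3]  r_C2² + 21r_C2 − 646 = 0  ⇒  r_C2 = 17 (r>0 drops 1)

17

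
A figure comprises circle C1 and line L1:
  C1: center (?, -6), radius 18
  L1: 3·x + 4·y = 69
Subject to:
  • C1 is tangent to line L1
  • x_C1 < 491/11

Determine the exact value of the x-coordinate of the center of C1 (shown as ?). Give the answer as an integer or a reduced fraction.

1. [C1‖L1]  x_C1² − 62x_C1 + 61 = 0  ⇒  x_C1 = 1 or 61
2. given x_C1 < 491/11: keep 1

1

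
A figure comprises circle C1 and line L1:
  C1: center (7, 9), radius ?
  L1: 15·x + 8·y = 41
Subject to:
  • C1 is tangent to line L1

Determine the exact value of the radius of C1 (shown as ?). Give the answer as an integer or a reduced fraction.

1. [C1‖L1]  r_C1² − 64 = 0  ⇒  r_C1 = 8 (r>0 drops 1)

8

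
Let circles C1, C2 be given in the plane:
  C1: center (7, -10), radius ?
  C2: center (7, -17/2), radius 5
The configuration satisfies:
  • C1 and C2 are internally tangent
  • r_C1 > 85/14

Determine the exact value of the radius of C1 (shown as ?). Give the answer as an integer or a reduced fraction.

13/2

1. [int C1,C2]  r_C1² − 10r_C1 + 91/4 = 0  ⇒  r_C1 = 7/2 or 13/2
2. given r_C1 > 85/14: keep 13/2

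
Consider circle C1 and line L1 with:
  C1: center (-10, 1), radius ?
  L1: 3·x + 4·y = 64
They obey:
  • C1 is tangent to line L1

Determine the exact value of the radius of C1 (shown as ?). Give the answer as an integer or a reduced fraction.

18

1. [C1‖L1]  r_C1² − 324 = 0  ⇒  r_C1 = 18 (r>0 drops 1)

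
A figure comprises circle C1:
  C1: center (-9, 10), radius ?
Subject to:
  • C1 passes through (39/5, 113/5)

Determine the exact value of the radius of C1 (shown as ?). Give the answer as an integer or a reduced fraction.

1. [C1∋P]  r_C1² − 441 = 0  ⇒  r_C1 = 21 (r>0 drops 1)

21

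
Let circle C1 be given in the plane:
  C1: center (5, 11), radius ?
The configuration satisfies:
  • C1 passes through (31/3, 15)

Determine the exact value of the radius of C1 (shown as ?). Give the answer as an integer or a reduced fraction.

20/3

1. [C1∋P]  r_C1² − 400/9 = 0  ⇒  r_C1 = 20/3 (r>0 drops 1)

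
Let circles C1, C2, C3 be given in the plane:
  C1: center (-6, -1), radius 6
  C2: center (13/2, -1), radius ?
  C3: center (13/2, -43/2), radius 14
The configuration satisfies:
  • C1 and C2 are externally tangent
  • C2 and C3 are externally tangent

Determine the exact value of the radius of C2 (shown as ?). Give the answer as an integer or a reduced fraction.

13/2

1. [ext C1·C2]  r_C2² + 12r_C2 − 481/4 = 0  ⇒  r_C2 = 13/2 (r>0 drops 1)
2. [ext C2·C3]  r_C2² + 28r_C2 − 897/4 = 0  ⇒  r_C2 = 13/2 (r>0 drops 1)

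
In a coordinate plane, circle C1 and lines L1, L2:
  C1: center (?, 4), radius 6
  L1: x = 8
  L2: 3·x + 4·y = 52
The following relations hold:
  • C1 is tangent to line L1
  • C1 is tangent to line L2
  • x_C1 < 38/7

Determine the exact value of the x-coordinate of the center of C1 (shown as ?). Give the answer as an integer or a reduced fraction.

2

1. [C1‖L1]  x_C1² − 16x_C1 + 28 = 0  ⇒  x_C1 = 2 or 14
2. [C1‖L2]  x_C1² − 24x_C1 + 44 = 0  ⇒  x_C1 = 2 or 22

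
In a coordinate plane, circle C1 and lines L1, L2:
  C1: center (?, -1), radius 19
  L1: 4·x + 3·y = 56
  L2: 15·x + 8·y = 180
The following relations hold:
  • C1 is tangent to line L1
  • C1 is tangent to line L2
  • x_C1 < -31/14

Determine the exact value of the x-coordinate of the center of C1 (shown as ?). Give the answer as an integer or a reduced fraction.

-9

1. [C1‖L1]  x_C1² − (59/2)x_C1 − 693/2 = 0  ⇒  x_C1 = -9 or 77/2
2. [C1‖L2]  x_C1² − (376/15)x_C1 − 1533/5 = 0  ⇒  x_C1 = -9 or 511/15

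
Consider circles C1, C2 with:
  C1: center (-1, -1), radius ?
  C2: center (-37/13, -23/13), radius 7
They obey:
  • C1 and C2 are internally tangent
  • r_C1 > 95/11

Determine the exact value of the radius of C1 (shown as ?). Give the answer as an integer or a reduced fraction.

9

1. [int C1,C2]  r_C1² − 14r_C1 + 45 = 0  ⇒  r_C1 = 5 or 9
2. given r_C1 > 95/11: keep 9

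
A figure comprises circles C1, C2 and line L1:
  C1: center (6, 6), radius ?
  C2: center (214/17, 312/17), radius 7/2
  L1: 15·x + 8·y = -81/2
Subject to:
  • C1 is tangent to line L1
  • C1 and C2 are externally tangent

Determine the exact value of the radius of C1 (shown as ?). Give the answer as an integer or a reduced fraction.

21/2

1. [C1‖L1]  r_C1² − 441/4 = 0  ⇒  r_C1 = 21/2 (r>0 drops 1)
2. [ext C1·C2]  r_C1² + 7r_C1 − 735/4 = 0  ⇒  r_C1 = 21/2 (r>0 drops 1)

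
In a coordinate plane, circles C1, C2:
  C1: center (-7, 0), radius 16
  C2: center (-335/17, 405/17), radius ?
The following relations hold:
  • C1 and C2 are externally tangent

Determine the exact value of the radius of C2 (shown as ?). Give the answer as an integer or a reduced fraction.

1. [ext C1·C2]  r_C2² + 32r_C2 − 473 = 0  ⇒  r_C2 = 11 (r>0 drops 1)

11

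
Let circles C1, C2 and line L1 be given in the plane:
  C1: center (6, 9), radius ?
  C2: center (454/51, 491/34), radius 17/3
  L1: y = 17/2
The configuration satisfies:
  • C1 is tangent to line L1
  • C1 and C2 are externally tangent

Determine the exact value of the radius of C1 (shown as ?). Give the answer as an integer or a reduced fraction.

1. [C1‖L1]  r_C1² − 1/4 = 0  ⇒  r_C1 = 1/2 (r>0 drops 1)
2. [ext C1·C2]  r_C1² + (34/3)r_C1 − 71/12 = 0  ⇒  r_C1 = 1/2 (r>0 drops 1)

1/2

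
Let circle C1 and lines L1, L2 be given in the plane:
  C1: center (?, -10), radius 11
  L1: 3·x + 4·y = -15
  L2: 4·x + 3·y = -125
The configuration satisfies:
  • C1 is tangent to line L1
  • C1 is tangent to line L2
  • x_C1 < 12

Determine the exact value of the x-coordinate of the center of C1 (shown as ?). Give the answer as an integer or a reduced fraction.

-10

1. [C1‖L1]  x_C1² − (50/3)x_C1 − 800/3 = 0  ⇒  x_C1 = -10 or 80/3
2. [C1‖L2]  x_C1² + (95/2)x_C1 + 375 = 0  ⇒  x_C1 = -75/2 or -10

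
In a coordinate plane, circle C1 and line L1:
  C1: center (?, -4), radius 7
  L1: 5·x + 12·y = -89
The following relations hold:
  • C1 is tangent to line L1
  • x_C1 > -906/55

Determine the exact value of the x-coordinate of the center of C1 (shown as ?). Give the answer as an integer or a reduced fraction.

10

1. [C1‖L1]  x_C1² + (82/5)x_C1 − 264 = 0  ⇒  x_C1 = -132/5 or 10
2. given x_C1 > -906/55: keep 10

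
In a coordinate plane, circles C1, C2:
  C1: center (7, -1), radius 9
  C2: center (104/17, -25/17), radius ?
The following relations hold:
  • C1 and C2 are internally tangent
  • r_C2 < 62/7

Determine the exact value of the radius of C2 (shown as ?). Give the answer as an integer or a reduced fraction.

8

1. [int C1,C2]  r_C2² − 18r_C2 + 80 = 0  ⇒  r_C2 = 8 or 10
2. given r_C2 < 62/7: keep 8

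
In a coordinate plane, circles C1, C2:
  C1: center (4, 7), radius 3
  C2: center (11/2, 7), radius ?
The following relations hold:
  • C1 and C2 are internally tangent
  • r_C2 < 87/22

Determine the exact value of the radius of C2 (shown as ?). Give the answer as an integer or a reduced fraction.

1. [int C1,C2]  r_C2² − 6r_C2 + 27/4 = 0  ⇒  r_C2 = 3/2 or 9/2
2. given r_C2 < 87/22: keep 3/2

3/2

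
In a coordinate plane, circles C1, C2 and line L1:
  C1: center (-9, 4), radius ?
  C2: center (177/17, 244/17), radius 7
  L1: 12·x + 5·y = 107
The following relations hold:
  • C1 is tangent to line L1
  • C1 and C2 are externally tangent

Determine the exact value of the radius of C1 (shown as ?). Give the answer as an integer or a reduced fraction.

15

1. [C1‖L1]  r_C1² − 225 = 0  ⇒  r_C1 = 15 (r>0 drops 1)
2. [ext C1·C2]  r_C1² + 14r_C1 − 435 = 0  ⇒  r_C1 = 15 (r>0 drops 1)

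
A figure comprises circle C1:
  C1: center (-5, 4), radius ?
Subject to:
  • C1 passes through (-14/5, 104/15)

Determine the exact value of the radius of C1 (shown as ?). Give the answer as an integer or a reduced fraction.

11/3

1. [C1∋P]  r_C1² − 121/9 = 0  ⇒  r_C1 = 11/3 (r>0 drops 1)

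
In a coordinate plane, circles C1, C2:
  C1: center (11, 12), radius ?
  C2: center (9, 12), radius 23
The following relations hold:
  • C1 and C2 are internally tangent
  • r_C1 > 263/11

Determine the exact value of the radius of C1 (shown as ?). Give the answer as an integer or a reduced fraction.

1. [int C1,C2]  r_C1² − 46r_C1 + 525 = 0  ⇒  r_C1 = 21 or 25
2. given r_C1 > 263/11: keep 25

25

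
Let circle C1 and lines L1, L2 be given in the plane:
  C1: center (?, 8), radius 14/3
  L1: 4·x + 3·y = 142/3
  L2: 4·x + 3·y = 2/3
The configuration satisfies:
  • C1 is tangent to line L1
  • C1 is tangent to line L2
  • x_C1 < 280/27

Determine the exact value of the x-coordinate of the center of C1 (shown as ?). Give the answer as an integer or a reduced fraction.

0

1. [C1‖L1]  x_C1² − (35/3)x_C1 = 0  ⇒  x_C1 = 0 or 35/3
2. [C1‖L2]  x_C1² + (35/3)x_C1 = 0  ⇒  x_C1 = -35/3 or 0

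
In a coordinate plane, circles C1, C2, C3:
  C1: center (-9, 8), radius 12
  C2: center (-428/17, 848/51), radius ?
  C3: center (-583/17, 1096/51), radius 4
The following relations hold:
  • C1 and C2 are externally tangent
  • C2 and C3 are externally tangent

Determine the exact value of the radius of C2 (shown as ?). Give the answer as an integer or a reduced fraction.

1. [ext C1·C2]  r_C2² + 24r_C2 − 1729/9 = 0  ⇒  r_C2 = 19/3 (r>0 drops 1)
2. [ext C2·C3]  r_C2² + 8r_C2 − 817/9 = 0  ⇒  r_C2 = 19/3 (r>0 drops 1)

19/3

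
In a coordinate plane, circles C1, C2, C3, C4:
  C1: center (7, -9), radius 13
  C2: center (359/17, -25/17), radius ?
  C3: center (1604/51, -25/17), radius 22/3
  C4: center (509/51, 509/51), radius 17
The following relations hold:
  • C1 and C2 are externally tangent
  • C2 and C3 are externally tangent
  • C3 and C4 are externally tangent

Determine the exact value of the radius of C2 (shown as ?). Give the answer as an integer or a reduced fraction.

3

1. [ext C1·C2]  r_C2² + 26r_C2 − 87 = 0  ⇒  r_C2 = 3 (r>0 drops 1)
2. [ext C2·C3]  r_C2² + (44/3)r_C2 − 53 = 0  ⇒  r_C2 = 3 (r>0 drops 1)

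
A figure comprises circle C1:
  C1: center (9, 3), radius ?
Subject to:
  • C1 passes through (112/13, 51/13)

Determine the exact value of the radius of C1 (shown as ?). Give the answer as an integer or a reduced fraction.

1

1. [C1∋P]  r_C1² − 1 = 0  ⇒  r_C1 = 1 (r>0 drops 1)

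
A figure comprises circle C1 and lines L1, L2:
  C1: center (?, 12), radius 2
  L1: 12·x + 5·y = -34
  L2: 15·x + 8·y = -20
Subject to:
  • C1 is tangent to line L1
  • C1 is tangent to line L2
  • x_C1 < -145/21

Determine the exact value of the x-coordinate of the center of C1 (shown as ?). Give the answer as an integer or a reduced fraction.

-10

1. [C1‖L1]  x_C1² + (47/3)x_C1 + 170/3 = 0  ⇒  x_C1 = -10 or -17/3
2. [C1‖L2]  x_C1² + (232/15)x_C1 + 164/3 = 0  ⇒  x_C1 = -10 or -82/15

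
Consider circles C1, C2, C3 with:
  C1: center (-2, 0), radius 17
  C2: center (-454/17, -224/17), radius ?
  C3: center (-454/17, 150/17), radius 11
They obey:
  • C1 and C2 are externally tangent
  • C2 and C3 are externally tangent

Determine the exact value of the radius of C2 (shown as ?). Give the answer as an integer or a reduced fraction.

1. [ext C1·C2]  r_C2² + 34r_C2 − 495 = 0  ⇒  r_C2 = 11 (r>0 drops 1)
2. [ext C2·C3]  r_C2² + 22r_C2 − 363 = 0  ⇒  r_C2 = 11 (r>0 drops 1)

11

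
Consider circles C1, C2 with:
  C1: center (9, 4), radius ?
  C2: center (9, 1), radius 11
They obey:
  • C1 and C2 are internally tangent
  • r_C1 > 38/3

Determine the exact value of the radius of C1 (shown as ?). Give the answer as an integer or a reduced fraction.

1. [int C1,C2]  r_C1² − 22r_C1 + 112 = 0  ⇒  r_C1 = 8 or 14
2. given r_C1 > 38/3: keep 14

14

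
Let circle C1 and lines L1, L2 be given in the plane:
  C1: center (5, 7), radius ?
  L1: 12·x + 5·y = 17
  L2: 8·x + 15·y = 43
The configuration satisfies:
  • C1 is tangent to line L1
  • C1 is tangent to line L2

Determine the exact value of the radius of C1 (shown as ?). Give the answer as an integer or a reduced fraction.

1. [C1‖L1]  r_C1² − 36 = 0  ⇒  r_C1 = 6 (r>0 drops 1)
2. [C1‖L2]  r_C1² − 36 = 0  ⇒  r_C1 = 6 (r>0 drops 1)

6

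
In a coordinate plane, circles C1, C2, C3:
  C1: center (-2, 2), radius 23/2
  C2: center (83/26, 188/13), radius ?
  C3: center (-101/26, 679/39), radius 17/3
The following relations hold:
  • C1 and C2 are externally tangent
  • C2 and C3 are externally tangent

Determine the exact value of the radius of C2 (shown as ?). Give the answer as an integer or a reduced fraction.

1. [ext C1·C2]  r_C2² + 23r_C2 − 50 = 0  ⇒  r_C2 = 2 (r>0 drops 1)
2. [ext C2·C3]  r_C2² + (34/3)r_C2 − 80/3 = 0  ⇒  r_C2 = 2 (r>0 drops 1)

2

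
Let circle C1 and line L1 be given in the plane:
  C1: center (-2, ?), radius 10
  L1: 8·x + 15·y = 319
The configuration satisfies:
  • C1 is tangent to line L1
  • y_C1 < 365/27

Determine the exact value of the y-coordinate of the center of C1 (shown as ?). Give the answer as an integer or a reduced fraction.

11

1. [C1‖L1]  y_C1² − (134/3)y_C1 + 1111/3 = 0  ⇒  y_C1 = 11 or 101/3
2. given y_C1 < 365/27: keep 11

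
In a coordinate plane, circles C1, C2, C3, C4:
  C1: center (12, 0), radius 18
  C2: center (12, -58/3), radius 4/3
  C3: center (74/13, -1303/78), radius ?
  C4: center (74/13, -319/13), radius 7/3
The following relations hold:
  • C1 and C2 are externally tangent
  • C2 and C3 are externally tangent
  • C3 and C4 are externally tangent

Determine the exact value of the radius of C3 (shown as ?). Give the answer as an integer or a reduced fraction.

1. [ext C2·C3]  r_C3² + (8/3)r_C3 − 539/12 = 0  ⇒  r_C3 = 11/2 (r>0 drops 1)
2. [ext C3·C4]  r_C3² + (14/3)r_C3 − 671/12 = 0  ⇒  r_C3 = 11/2 (r>0 drops 1)

11/2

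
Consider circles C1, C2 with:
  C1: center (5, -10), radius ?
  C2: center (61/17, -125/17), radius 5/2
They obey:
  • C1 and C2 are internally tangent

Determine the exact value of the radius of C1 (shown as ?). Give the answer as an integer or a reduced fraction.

1. [int C1,C2]  r_C1² − 5r_C1 − 11/4 = 0  ⇒  r_C1 = 11/2 (r>0 drops 1)

11/2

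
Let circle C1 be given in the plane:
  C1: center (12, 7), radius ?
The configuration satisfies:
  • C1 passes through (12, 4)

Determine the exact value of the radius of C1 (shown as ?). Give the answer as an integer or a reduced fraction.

3

1. [C1∋P]  r_C1² − 9 = 0  ⇒  r_C1 = 3 (r>0 drops 1)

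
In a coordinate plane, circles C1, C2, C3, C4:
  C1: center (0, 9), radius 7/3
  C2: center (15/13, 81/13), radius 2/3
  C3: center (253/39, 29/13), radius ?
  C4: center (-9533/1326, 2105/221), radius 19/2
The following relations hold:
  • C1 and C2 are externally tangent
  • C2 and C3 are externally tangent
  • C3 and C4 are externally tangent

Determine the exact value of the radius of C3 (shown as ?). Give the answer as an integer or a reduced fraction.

6

1. [ext C2·C3]  r_C3² + (4/3)r_C3 − 44 = 0  ⇒  r_C3 = 6 (r>0 drops 1)
2. [ext C3·C4]  r_C3² + 19r_C3 − 150 = 0  ⇒  r_C3 = 6 (r>0 drops 1)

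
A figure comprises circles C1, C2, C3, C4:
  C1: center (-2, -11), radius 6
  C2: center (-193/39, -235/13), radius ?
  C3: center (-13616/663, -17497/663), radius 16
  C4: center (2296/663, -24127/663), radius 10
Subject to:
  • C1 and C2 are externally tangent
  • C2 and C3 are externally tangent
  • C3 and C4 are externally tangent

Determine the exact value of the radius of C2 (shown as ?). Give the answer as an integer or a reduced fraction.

5/3

1. [ext C1·C2]  r_C2² + 12r_C2 − 205/9 = 0  ⇒  r_C2 = 5/3 (r>0 drops 1)
2. [ext C2·C3]  r_C2² + 32r_C2 − 505/9 = 0  ⇒  r_C2 = 5/3 (r>0 drops 1)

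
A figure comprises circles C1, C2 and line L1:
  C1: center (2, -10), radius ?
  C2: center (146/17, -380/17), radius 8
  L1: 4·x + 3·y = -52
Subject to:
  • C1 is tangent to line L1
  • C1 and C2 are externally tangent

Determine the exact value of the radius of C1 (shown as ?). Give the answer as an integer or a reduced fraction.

6

1. [C1‖L1]  r_C1² − 36 = 0  ⇒  r_C1 = 6 (r>0 drops 1)
2. [ext C1·C2]  r_C1² + 16r_C1 − 132 = 0  ⇒  r_C1 = 6 (r>0 drops 1)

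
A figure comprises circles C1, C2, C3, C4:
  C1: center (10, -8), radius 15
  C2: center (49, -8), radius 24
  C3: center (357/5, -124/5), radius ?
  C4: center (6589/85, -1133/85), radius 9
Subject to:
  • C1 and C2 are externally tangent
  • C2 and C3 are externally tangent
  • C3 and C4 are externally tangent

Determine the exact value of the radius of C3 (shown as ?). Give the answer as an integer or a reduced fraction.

1. [ext C2·C3]  r_C3² + 48r_C3 − 208 = 0  ⇒  r_C3 = 4 (r>0 drops 1)
2. [ext C3·C4]  r_C3² + 18r_C3 − 88 = 0  ⇒  r_C3 = 4 (r>0 drops 1)

4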